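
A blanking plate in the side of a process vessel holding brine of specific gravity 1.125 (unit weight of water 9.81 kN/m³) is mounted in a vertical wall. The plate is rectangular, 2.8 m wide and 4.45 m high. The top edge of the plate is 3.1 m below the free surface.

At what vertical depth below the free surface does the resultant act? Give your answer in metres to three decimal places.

γ = 1.125 × 9.81 = 11.03625 kN/m³.
The centroid lies 4.45/2 = 2.225 m below the top edge, so the centroid depth is h_c = 3.1 + 2.225 = 5.325 m.
A = 2.8 × 4.45 = 12.46 m².
Resultant F = γ·h_c·A = 11.03625 × 5.325 × 12.46 = 732.25 kN.
I_c = b·h³/12 = 2.8 × 4.45³/12 = 20.5616 m⁴.
Centre of pressure: y_p = y_c + I_c/(y_c·A) = 5.325 + 20.5616/(5.325 × 12.46) = 5.325 + 0.309898 = 5.6349 m along the plane.

h_p = 5.635 m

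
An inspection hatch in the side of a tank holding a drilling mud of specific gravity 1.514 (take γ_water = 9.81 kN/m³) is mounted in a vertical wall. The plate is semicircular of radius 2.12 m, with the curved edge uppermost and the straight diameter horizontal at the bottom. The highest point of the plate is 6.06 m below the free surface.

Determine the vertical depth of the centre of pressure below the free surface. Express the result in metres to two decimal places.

γ = 1.514 × 9.81 = 14.85234 kN/m³.
The centroid lies 4r/(3π) = 0.899756 m above the diameter, so r − 4r/(3π) = 2.12 − 0.899756 = 1.22024 m below the topmost point, so the centroid depth is h_c = 6.06 + 1.22024 = 7.28024 m.
A = πr²/2 = π × 2.12²/2 = 7.05979 m².
Resultant F = γ·h_c·A = 14.85234 × 7.28024 × 7.05979 = 763.365 kN.
I_c = (π/8 − 8/(9π))·r⁴ = 0.109757 × 2.12⁴ = 2.21705 m⁴.
Centre of pressure: y_p = y_c + I_c/(y_c·A) = 7.28024 + 2.21705/(7.28024 × 7.05979) = 7.28024 + 0.0431358 = 7.32338 m along the plane.

h_p = 7.32 m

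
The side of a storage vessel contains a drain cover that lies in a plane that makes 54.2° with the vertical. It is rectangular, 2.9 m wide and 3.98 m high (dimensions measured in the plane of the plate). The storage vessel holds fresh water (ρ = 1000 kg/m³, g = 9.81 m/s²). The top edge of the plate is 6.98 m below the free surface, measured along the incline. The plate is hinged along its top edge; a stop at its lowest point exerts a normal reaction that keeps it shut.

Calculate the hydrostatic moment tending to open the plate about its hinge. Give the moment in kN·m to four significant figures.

γ = ρg = 1000 × 9.81 = 9810 N/m³ = 9.81 kN/m³.
The plate makes 54.2° with the vertical, i.e. θ = 90° − 54.2° = 35.8° to the horizontal. Measuring y along the incline from the free-surface line, vertical depth h = y·sinθ with sinθ = 0.584958.
The centroid lies 3.98/2 = 1.99 m below the top edge, so y_c = 6.98 + 1.99 = 8.97 m and h_c = 8.97 × 0.584958 = 5.24707 m.
A = 2.9 × 3.98 = 11.542 m².
Resultant F = γ·h_c·A = 9.81 × 5.24707 × 11.542 = 594.11 kN.
I_c = b·h³/12 = 2.9 × 3.98³/12 = 15.2358 m⁴.
Centre of pressure: y_p = y_c + I_c/(y_c·A) = 8.97 + 15.2358/(8.97 × 11.542) = 8.97 + 0.147161 = 9.11716 m along the plane.
The resultant acts 1.99 + 0.147161 = 2.13716 m (along the plate) below the hinge at the top edge, so the moment about the hinge is M = F × 2.13716 = 594.11 × 2.13716 = 1269.71 kN·m.

M ≈ 1270 kN·m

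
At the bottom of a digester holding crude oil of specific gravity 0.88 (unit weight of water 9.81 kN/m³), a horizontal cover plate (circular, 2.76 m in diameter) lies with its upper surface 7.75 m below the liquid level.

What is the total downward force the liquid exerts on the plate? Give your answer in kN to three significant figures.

γ = 0.88 × 9.81 = 8.6328 kN/m³.
The plate is horizontal, so pressure is uniform at p = γ·h = 8.6328 × 7.75 = 66.9042 kN/m².
A = π(1.38)² = 5.98285 m².
F = p·A = 66.9042 × 5.98285 = 400.278 kN.

F ≈ 400 kN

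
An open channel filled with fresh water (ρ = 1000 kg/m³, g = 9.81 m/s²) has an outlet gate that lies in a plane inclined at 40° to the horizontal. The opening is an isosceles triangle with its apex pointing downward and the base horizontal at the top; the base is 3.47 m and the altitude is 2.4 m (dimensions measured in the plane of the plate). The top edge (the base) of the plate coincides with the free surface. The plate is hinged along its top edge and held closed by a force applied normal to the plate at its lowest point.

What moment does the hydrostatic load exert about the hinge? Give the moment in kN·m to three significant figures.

γ = ρg = 1000 × 9.81 = 9810 N/m³ = 9.81 kN/m³.
Let θ = 40° be the plate's angle to the horizontal; measure y along the incline from where the plane meets the free surface. Vertical depth h = y·sinθ with sinθ = 0.642788.
With the apex down, the centroid sits h/3 = 2.4/3 = 0.8 m below the base (the top edge), so y_c = 0.8 m and h_c = 0.8 × 0.642788 = 0.51423 m.
A = ½ × 3.47 × 2.4 = 4.164 m².
Resultant F = γ·h_c·A = 9.81 × 0.51423 × 4.164 = 21.0057 kN.
I_c = b·h³/36 = 3.47 × 2.4³/36 = 1.33248 m⁴.
Centre of pressure: y_p = y_c + I_c/(y_c·A) = 0.8 + 1.33248/(0.8 × 4.164) = 0.8 + 0.4 = 1.2 m along the plane.
The resultant acts 0.8 + 0.4 = 1.2 m (along the plate) below the hinge at the top edge, so the moment about the hinge is M = F × 1.2 = 21.0057 × 1.2 = 25.2068 kN·m.

M ≈ 25.2 kN·m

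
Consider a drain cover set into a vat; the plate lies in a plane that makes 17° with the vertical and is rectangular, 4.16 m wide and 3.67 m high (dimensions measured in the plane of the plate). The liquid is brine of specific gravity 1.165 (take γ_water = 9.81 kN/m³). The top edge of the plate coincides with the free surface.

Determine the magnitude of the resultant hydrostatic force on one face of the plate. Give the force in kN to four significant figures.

γ = 1.165 × 9.81 = 11.42865 kN/m³.
The plate makes 17° with the vertical, i.e. θ = 90° − 17° = 73° to the horizontal. Measuring y along the incline from the free-surface line, vertical depth h = y·sinθ with sinθ = 0.956305.
The centroid lies 3.67/2 = 1.835 m below the top edge, so y_c = 1.835 m and h_c = 1.835 × 0.956305 = 1.75482 m.
A = 4.16 × 3.67 = 15.2672 m².
Resultant F = γ·h_c·A = 11.42865 × 1.75482 × 15.2672 = 306.187 kN.

F ≈ 306.2 kN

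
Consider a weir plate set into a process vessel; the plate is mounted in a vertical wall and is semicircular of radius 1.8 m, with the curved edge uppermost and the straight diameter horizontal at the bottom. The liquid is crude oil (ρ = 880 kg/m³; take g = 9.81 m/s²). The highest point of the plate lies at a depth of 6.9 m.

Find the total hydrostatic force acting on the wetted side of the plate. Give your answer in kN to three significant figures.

γ = ρg = 880 × 9.81 / 1000 = 8.6328 kN/m³.
The centroid lies 4r/(3π) = 0.763944 m above the diameter, so r − 4r/(3π) = 1.8 − 0.763944 = 1.03606 m below the topmost point, so the centroid depth is h_c = 6.9 + 1.03606 = 7.93606 m.
A = πr²/2 = π × 1.8²/2 = 5.08938 m².
Resultant F = γ·h_c·A = 8.6328 × 7.93606 × 5.08938 = 348.676 kN.

F ≈ 349 kN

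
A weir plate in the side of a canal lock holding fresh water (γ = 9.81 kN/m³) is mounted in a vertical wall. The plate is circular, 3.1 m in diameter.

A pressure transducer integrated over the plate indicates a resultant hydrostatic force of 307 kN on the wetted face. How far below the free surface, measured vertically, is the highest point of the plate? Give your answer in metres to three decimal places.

γ = 9.81 kN/m³.
A = π(1.55)² = 7.54768 m².
From F = γ·h_c·A, the centroid depth is h_c = 307/(9.81 × 7.54768) = 4.14625 m.
The centroid is at the centre, 1.55 m below the top of the plate, so the highest point sits at h_top = 4.14625 − 1.55 = 2.59625 m below the surface.

d_top ≈ 2.596 m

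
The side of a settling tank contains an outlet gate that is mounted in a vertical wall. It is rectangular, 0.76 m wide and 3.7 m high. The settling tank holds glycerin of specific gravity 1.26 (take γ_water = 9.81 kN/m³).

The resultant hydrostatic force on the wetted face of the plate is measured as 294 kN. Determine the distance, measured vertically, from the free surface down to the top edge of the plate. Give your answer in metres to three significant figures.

γ = 1.26 × 9.81 = 12.3606 kN/m³.
A = 0.76 × 3.7 = 2.812 m².
From F = γ·h_c·A, the centroid depth is h_c = 294/(12.3606 × 2.812) = 8.45848 m.
The centroid lies 3.7/2 = 1.85 m below the top edge, so the top edge sits at h_top = 8.45848 − 1.85 = 6.60848 m below the surface.

d_top ≈ 6.61 m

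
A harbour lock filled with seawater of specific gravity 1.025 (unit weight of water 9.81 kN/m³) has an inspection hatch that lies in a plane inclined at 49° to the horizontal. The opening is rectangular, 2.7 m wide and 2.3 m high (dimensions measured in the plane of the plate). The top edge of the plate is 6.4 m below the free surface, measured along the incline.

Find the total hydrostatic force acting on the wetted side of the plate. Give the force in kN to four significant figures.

F ≈ 355.8 kN

γ = 1.025 × 9.81 = 10.05525 kN/m³.
Let θ = 49° be the plate's angle to the horizontal; measure y along the incline from where the plane meets the free surface. Vertical depth h = y·sinθ with sinθ = 0.754710.
The centroid lies 2.3/2 = 1.15 m below the top edge, so y_c = 6.4 + 1.15 = 7.55 m and h_c = 7.55 × 0.754710 = 5.69806 m.
A = 2.7 × 2.3 = 6.21 m².
Resultant F = γ·h_c·A = 10.05525 × 5.69806 × 6.21 = 355.805 kN.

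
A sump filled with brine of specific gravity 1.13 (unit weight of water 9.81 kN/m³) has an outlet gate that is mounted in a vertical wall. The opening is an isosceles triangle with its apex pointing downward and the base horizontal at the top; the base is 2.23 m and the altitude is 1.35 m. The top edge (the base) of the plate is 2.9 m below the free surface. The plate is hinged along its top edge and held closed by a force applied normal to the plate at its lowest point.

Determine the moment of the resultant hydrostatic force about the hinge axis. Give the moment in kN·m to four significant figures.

γ = 1.13 × 9.81 = 11.0853 kN/m³.
With the apex down, the centroid sits h/3 = 1.35/3 = 0.45 m below the base (the top edge), so the centroid depth is h_c = 2.9 + 0.45 = 3.35 m.
A = ½ × 2.23 × 1.35 = 1.50525 m².
Resultant F = γ·h_c·A = 11.0853 × 3.35 × 1.50525 = 55.8986 kN.
I_c = b·h³/36 = 2.23 × 1.35³/36 = 0.152407 m⁴.
Centre of pressure: y_p = y_c + I_c/(y_c·A) = 3.35 + 0.152407/(3.35 × 1.50525) = 3.35 + 0.030224 = 3.38022 m along the plane.
The resultant acts 0.45 + 0.030224 = 0.480224 m (along the plate) below the hinge at the top edge, so the moment about the hinge is M = F × 0.480224 = 55.8986 × 0.480224 = 26.8438 kN·m.

M ≈ 26.84 kN·m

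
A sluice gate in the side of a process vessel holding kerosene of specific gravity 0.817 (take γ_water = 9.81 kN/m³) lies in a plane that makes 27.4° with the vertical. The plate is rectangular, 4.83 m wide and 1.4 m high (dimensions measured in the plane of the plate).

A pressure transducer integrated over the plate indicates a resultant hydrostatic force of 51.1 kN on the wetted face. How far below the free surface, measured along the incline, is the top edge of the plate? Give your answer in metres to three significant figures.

γ = 0.817 × 9.81 = 8.01477 kN/m³.
A = 4.83 × 1.4 = 6.762 m².
From F = γ·h_c·A, the centroid depth is h_c = 51.1/(8.01477 × 6.762) = 0.942876 m.
The plate makes 27.4° with the vertical, i.e. θ = 90° − 27.4° = 62.6° to the horizontal. Measuring y along the incline from the free-surface line, vertical depth h = y·sinθ with sinθ = 0.887815.
Along the incline, y_c = h_c/sinθ = 0.942876/0.887815 = 1.06202 m.
The centroid lies 1.4/2 = 0.7 m below the top edge, so the top edge sits at y_top = 1.06202 − 0.7 = 0.36202 m along the incline.

y_top ≈ 0.362 m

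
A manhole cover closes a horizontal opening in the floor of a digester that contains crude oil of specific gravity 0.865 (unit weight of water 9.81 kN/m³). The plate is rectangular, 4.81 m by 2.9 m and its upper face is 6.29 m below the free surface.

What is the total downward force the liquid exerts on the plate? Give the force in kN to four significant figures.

γ = 0.865 × 9.81 = 8.48565 kN/m³.
The plate is horizontal, so pressure is uniform at p = γ·h = 8.48565 × 6.29 = 53.3747 kN/m².
A = 4.81 × 2.9 = 13.949 m².
F = p·A = 53.3747 × 13.949 = 744.524 kN.

F ≈ 744.5 kN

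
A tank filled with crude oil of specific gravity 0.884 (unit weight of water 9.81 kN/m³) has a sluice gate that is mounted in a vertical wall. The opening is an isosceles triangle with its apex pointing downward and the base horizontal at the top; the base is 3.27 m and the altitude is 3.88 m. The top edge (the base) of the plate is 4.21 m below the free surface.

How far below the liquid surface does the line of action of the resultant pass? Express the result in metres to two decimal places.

h_p = 5.66 m

γ = 0.884 × 9.81 = 8.67204 kN/m³.
With the apex down, the centroid sits h/3 = 3.88/3 = 1.29333 m below the base (the top edge), so the centroid depth is h_c = 4.21 + 1.29333 = 5.50333 m.
A = ½ × 3.27 × 3.88 = 6.3438 m².
Resultant F = γ·h_c·A = 8.67204 × 5.50333 × 6.3438 = 302.758 kN.
I_c = b·h³/36 = 3.27 × 3.88³/36 = 5.30567 m⁴.
Centre of pressure: y_p = y_c + I_c/(y_c·A) = 5.50333 + 5.30567/(5.50333 × 6.3438) = 5.50333 + 0.151973 = 5.6553 m along the plane.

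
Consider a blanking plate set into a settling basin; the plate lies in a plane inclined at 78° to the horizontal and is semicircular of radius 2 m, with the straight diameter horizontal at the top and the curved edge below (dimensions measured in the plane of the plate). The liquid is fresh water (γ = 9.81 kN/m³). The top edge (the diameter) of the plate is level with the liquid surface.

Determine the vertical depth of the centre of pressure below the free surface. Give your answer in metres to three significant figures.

γ = 9.81 kN/m³.
Let θ = 78° be the plate's angle to the horizontal; measure y along the incline from where the plane meets the free surface. Vertical depth h = y·sinθ with sinθ = 0.978148.
The centroid of a semicircle lies 4r/(3π) = 0.848826 m from the diameter, here below the top edge, so y_c = 0.848826 m and h_c = 0.848826 × 0.978148 = 0.830277 m.
A = πr²/2 = π × 2²/2 = 6.28319 m².
Resultant F = γ·h_c·A = 9.81 × 0.830277 × 6.28319 = 51.1767 kN.
I_c = (π/8 − 8/(9π))·r⁴ = 0.109757 × 2⁴ = 1.75611 m⁴.
Centre of pressure: y_p = y_c + I_c/(y_c·A) = 0.848826 + 1.75611/(0.848826 × 6.28319) = 0.848826 + 0.329271 = 1.1781 m along the plane.
Vertically, h_p = y_p·sinθ = 1.1781 × 0.978148 = 1.15236 m.

h_p = 1.15 m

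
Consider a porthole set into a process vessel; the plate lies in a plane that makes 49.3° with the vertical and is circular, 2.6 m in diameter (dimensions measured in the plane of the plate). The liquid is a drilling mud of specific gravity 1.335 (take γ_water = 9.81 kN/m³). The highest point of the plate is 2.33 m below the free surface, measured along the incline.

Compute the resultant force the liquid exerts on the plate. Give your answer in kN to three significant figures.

γ = 1.335 × 9.81 = 13.09635 kN/m³.
The plate makes 49.3° with the vertical, i.e. θ = 90° − 49.3° = 40.7° to the horizontal. Measuring y along the incline from the free-surface line, vertical depth h = y·sinθ with sinθ = 0.652098.
The centroid is at the centre, 1.3 m below the top of the plate, so y_c = 2.33 + 1.3 = 3.63 m and h_c = 3.63 × 0.652098 = 2.36712 m.
A = π(1.3)² = 5.30929 m².
Resultant F = γ·h_c·A = 13.09635 × 2.36712 × 5.30929 = 164.591 kN.

F ≈ 165 kN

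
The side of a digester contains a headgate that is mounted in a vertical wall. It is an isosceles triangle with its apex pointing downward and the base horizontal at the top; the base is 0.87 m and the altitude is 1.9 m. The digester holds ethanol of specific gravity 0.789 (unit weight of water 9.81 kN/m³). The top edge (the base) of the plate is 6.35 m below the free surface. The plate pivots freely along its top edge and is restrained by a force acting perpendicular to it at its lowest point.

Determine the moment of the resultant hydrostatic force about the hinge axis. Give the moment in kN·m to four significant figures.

γ = 0.789 × 9.81 = 7.74009 kN/m³.
With the apex down, the centroid sits h/3 = 1.9/3 = 0.633333 m below the base (the top edge), so the centroid depth is h_c = 6.35 + 0.633333 = 6.98333 m.
A = ½ × 0.87 × 1.9 = 0.8265 m².
Resultant F = γ·h_c·A = 7.74009 × 6.98333 × 0.8265 = 44.6736 kN.
I_c = b·h³/36 = 0.87 × 1.9³/36 = 0.165759 m⁴.
Centre of pressure: y_p = y_c + I_c/(y_c·A) = 6.98333 + 0.165759/(6.98333 × 0.8265) = 6.98333 + 0.0287192 = 7.01205 m along the plane.
The resultant acts 0.633333 + 0.0287192 = 0.662052 m (along the plate) below the hinge at the top edge, so the moment about the hinge is M = F × 0.662052 = 44.6736 × 0.662052 = 29.5762 kN·m.

M ≈ 29.58 kN·m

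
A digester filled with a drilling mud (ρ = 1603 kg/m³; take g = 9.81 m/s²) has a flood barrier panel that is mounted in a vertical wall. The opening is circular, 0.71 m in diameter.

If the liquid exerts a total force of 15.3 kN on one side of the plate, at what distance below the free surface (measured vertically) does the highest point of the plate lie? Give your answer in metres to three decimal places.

γ = ρg = 1603 × 9.81 / 1000 = 15.72543 kN/m³.
A = π(0.355)² = 0.395919 m².
From F = γ·h_c·A, the centroid depth is h_c = 15.3/(15.72543 × 0.395919) = 2.45744 m.
The centroid is at the centre, 0.355 m below the top of the plate, so the highest point sits at h_top = 2.45744 − 0.355 = 2.10244 m below the surface.

d_top ≈ 2.102 m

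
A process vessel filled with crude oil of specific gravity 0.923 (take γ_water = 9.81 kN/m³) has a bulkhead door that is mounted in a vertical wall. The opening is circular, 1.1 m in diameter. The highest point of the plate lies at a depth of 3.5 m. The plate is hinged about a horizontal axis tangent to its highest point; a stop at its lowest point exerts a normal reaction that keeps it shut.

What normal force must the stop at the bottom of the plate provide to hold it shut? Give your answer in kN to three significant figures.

γ = 0.923 × 9.81 = 9.05463 kN/m³.
The centroid is at the centre, 0.55 m below the top of the plate, so the centroid depth is h_c = 3.5 + 0.55 = 4.05 m.
A = π(0.55)² = 0.950332 m².
Resultant F = γ·h_c·A = 9.05463 × 4.05 × 0.950332 = 34.8499 kN.
I_c = πr⁴/4 = π × 0.55⁴/4 = 0.0718688 m⁴.
Centre of pressure: y_p = y_c + I_c/(y_c·A) = 4.05 + 0.0718688/(4.05 × 0.950332) = 4.05 + 0.0186728 = 4.06867 m along the plane.
The resultant acts 0.55 + 0.0186728 = 0.568673 m (along the plate) below the hinge at the top edge, so the moment about the hinge is M = F × 0.568673 = 34.8499 × 0.568673 = 19.8182 kN·m.
A normal force at the bottom, 1.1 m from the hinge, must supply this moment: P = 19.8182/1.1 = 18.0165 kN.

P ≈ 18.0 kN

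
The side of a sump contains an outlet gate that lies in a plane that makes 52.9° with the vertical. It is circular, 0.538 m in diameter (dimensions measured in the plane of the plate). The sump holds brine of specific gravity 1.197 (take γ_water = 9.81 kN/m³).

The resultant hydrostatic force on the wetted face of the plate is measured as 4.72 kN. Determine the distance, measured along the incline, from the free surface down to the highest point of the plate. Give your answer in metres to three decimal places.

y_top ≈ 2.662 m

γ = 1.197 × 9.81 = 11.74257 kN/m³.
A = π(0.269)² = 0.227329 m².
From F = γ·h_c·A, the centroid depth is h_c = 4.72/(11.74257 × 0.227329) = 1.76817 m.
The plate makes 52.9° with the vertical, i.e. θ = 90° − 52.9° = 37.1° to the horizontal. Measuring y along the incline from the free-surface line, vertical depth h = y·sinθ with sinθ = 0.603208.
Along the incline, y_c = h_c/sinθ = 1.76817/0.603208 = 2.93128 m.
The centroid is at the centre, 0.269 m below the top of the plate, so the highest point sits at y_top = 2.93128 − 0.269 = 2.66228 m along the incline.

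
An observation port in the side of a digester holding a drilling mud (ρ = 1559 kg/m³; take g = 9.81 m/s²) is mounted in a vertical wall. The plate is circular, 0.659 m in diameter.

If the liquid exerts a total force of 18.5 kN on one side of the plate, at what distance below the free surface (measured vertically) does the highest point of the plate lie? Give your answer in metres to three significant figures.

γ = ρg = 1559 × 9.81 / 1000 = 15.29379 kN/m³.
A = π(0.3295)² = 0.341083 m².
From F = γ·h_c·A, the centroid depth is h_c = 18.5/(15.29379 × 0.341083) = 3.54647 m.
The centroid is at the centre, 0.3295 m below the top of the plate, so the highest point sits at h_top = 3.54647 − 0.3295 = 3.21697 m below the surface.

d_top ≈ 3.22 m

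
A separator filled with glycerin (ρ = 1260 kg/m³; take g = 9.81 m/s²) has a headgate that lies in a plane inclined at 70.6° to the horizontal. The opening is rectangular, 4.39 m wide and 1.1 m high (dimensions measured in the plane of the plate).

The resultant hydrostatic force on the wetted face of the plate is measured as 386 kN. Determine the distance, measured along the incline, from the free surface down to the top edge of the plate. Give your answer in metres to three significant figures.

γ = ρg = 1260 × 9.81 / 1000 = 12.3606 kN/m³.
A = 4.39 × 1.1 = 4.829 m².
From F = γ·h_c·A, the centroid depth is h_c = 386/(12.3606 × 4.829) = 6.46682 m.
Let θ = 70.6° be the plate's angle to the horizontal; measure y along the incline from where the plane meets the free surface. Vertical depth h = y·sinθ with sinθ = 0.943223.
Along the incline, y_c = h_c/sinθ = 6.46682/0.943223 = 6.85609 m.
The centroid lies 1.1/2 = 0.55 m below the top edge, so the top edge sits at y_top = 6.85609 − 0.55 = 6.30609 m along the incline.

y_top ≈ 6.31 m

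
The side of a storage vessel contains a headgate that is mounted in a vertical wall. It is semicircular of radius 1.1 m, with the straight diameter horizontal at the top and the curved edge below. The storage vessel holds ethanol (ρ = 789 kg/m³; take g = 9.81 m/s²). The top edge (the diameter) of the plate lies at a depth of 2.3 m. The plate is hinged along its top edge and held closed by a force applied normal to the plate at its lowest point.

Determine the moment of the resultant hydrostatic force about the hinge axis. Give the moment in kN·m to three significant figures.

M ≈ 20.2 kN·m

γ = ρg = 789 × 9.81 / 1000 = 7.74009 kN/m³.
The centroid of a semicircle lies 4r/(3π) = 0.466854 m from the diameter, here below the top edge, so the centroid depth is h_c = 2.3 + 0.466854 = 2.76685 m.
A = πr²/2 = π × 1.1²/2 = 1.90066 m².
Resultant F = γ·h_c·A = 7.74009 × 2.76685 × 1.90066 = 40.7039 kN.
I_c = (π/8 − 8/(9π))·r⁴ = 0.109757 × 1.1⁴ = 0.160695 m⁴.
Centre of pressure: y_p = y_c + I_c/(y_c·A) = 2.76685 + 0.160695/(2.76685 × 1.90066) = 2.76685 + 0.0305571 = 2.79741 m along the plane.
The resultant acts 0.466854 + 0.0305571 = 0.497411 m (along the plate) below the hinge at the top edge, so the moment about the hinge is M = F × 0.497411 = 40.7039 × 0.497411 = 20.2466 kN·m.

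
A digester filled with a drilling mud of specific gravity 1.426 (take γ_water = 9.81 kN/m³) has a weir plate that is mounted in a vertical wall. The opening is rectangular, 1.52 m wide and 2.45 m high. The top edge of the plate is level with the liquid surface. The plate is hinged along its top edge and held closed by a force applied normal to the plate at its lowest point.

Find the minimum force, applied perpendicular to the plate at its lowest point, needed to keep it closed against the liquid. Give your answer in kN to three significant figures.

γ = 1.426 × 9.81 = 13.98906 kN/m³.
The centroid lies 2.45/2 = 1.225 m below the top edge, so the centroid depth is h_c = 1.225 m.
A = 1.52 × 2.45 = 3.724 m².
Resultant F = γ·h_c·A = 13.98906 × 1.225 × 3.724 = 63.8167 kN.
I_c = b·h³/12 = 1.52 × 2.45³/12 = 1.86278 m⁴.
Centre of pressure: y_p = y_c + I_c/(y_c·A) = 1.225 + 1.86278/(1.225 × 3.724) = 1.225 + 0.408334 = 1.63333 m along the plane.
The resultant acts 1.225 + 0.408334 = 1.63333 m (along the plate) below the hinge at the top edge, so the moment about the hinge is M = F × 1.63333 = 63.8167 × 1.63333 = 104.234 kN·m.
A normal force at the bottom, 2.45 m from the hinge, must supply this moment: P = 104.234/2.45 = 42.5445 kN.

P ≈ 42.5 kN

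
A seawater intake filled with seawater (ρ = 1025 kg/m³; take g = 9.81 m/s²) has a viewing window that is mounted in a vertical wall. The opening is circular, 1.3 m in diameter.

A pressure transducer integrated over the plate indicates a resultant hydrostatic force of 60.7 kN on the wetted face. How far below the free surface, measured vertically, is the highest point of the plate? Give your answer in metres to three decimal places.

γ = ρg = 1025 × 9.81 / 1000 = 10.05525 kN/m³.
A = π(0.65)² = 1.32732 m².
From F = γ·h_c·A, the centroid depth is h_c = 60.7/(10.05525 × 1.32732) = 4.548 m.
The centroid is at the centre, 0.65 m below the top of the plate, so the highest point sits at h_top = 4.548 − 0.65 = 3.898 m below the surface.

d_top ≈ 3.898 m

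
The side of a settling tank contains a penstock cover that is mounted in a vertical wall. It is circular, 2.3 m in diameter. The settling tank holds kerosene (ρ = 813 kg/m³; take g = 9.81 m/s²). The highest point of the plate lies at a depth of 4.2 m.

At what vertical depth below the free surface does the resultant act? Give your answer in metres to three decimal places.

h_p = 5.412 m

γ = ρg = 813 × 9.81 / 1000 = 7.97553 kN/m³.
The centroid is at the centre, 1.15 m below the top of the plate, so the centroid depth is h_c = 4.2 + 1.15 = 5.35 m.
A = π(1.15)² = 4.15476 m².
Resultant F = γ·h_c·A = 7.97553 × 5.35 × 4.15476 = 177.28 kN.
I_c = πr⁴/4 = π × 1.15⁴/4 = 1.37367 m⁴.
Centre of pressure: y_p = y_c + I_c/(y_c·A) = 5.35 + 1.37367/(5.35 × 4.15476) = 5.35 + 0.0617992 = 5.4118 m along the plane.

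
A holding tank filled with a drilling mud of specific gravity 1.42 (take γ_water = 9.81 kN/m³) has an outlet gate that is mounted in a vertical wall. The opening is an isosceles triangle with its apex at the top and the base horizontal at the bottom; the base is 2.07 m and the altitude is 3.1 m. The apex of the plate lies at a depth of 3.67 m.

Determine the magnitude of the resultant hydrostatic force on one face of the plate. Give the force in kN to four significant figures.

γ = 1.42 × 9.81 = 13.9302 kN/m³.
With the apex up, the centroid sits 2h/3 = 2 × 3.1/3 = 2.06667 m below the apex, so the centroid depth is h_c = 3.67 + 2.06667 = 5.73667 m.
A = ½ × 2.07 × 3.1 = 3.2085 m².
Resultant F = γ·h_c·A = 13.9302 × 5.73667 × 3.2085 = 256.401 kN.

F ≈ 256.4 kN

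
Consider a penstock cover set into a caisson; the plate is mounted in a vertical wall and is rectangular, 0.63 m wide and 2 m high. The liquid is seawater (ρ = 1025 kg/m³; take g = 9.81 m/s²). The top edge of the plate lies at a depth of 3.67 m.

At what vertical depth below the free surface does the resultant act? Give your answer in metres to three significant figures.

γ = ρg = 1025 × 9.81 / 1000 = 10.05525 kN/m³.
The centroid lies 2/2 = 1 m below the top edge, so the centroid depth is h_c = 3.67 + 1 = 4.67 m.
A = 0.63 × 2 = 1.26 m².
Resultant F = γ·h_c·A = 10.05525 × 4.67 × 1.26 = 59.1671 kN.
I_c = b·h³/12 = 0.63 × 2³/12 = 0.42 m⁴.
Centre of pressure: y_p = y_c + I_c/(y_c·A) = 4.67 + 0.42/(4.67 × 1.26) = 4.67 + 0.0713776 = 4.74138 m along the plane.

h_p = 4.74 m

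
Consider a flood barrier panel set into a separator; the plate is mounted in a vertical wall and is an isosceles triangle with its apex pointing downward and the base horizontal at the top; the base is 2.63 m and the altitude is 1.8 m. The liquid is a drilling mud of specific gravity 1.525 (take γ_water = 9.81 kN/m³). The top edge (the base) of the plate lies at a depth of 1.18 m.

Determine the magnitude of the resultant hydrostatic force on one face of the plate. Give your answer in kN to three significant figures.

F ≈ 63.0 kN

γ = 1.525 × 9.81 = 14.96025 kN/m³.
With the apex down, the centroid sits h/3 = 1.8/3 = 0.6 m below the base (the top edge), so the centroid depth is h_c = 1.18 + 0.6 = 1.78 m.
A = ½ × 2.63 × 1.8 = 2.367 m².
Resultant F = γ·h_c·A = 14.96025 × 1.78 × 2.367 = 63.0314 kN.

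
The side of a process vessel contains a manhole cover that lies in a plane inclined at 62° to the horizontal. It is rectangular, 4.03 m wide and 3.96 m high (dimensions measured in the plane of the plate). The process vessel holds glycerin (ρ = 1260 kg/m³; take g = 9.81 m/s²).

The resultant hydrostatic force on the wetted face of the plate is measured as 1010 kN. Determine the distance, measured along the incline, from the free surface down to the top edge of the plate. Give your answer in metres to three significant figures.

y_top ≈ 3.82 m

γ = ρg = 1260 × 9.81 / 1000 = 12.3606 kN/m³.
A = 4.03 × 3.96 = 15.9588 m².
From F = γ·h_c·A, the centroid depth is h_c = 1010/(12.3606 × 15.9588) = 5.12014 m.
Let θ = 62° be the plate's angle to the horizontal; measure y along the incline from where the plane meets the free surface. Vertical depth h = y·sinθ with sinθ = 0.882948.
Along the incline, y_c = h_c/sinθ = 5.12014/0.882948 = 5.79891 m.
The centroid lies 3.96/2 = 1.98 m below the top edge, so the top edge sits at y_top = 5.79891 − 1.98 = 3.81891 m along the incline.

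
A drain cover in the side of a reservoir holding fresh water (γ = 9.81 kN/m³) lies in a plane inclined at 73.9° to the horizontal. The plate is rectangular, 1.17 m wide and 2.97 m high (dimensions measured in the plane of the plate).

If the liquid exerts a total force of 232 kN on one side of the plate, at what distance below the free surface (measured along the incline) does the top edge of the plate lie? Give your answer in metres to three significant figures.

γ = 9.81 kN/m³.
A = 1.17 × 2.97 = 3.4749 m².
From F = γ·h_c·A, the centroid depth is h_c = 232/(9.81 × 3.4749) = 6.80576 m.
Let θ = 73.9° be the plate's angle to the horizontal; measure y along the incline from where the plane meets the free surface. Vertical depth h = y·sinθ with sinθ = 0.960779.
Along the incline, y_c = h_c/sinθ = 6.80576/0.960779 = 7.08359 m.
The centroid lies 2.97/2 = 1.485 m below the top edge, so the top edge sits at y_top = 7.08359 − 1.485 = 5.59859 m along the incline.

y_top ≈ 5.60 m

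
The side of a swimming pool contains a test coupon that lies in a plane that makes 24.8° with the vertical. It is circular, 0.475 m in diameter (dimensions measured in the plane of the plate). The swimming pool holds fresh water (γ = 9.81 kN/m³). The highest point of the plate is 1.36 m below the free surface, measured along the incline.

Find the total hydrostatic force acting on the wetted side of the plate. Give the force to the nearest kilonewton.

F ≈ 3 kN

γ = 9.81 kN/m³.
The plate makes 24.8° with the vertical, i.e. θ = 90° − 24.8° = 65.2° to the horizontal. Measuring y along the incline from the free-surface line, vertical depth h = y·sinθ with sinθ = 0.907777.
The centroid is at the centre, 0.2375 m below the top of the plate, so y_c = 1.36 + 0.2375 = 1.5975 m and h_c = 1.5975 × 0.907777 = 1.45017 m.
A = π(0.2375)² = 0.177205 m².
Resultant F = γ·h_c·A = 9.81 × 1.45017 × 0.177205 = 2.52095 kN.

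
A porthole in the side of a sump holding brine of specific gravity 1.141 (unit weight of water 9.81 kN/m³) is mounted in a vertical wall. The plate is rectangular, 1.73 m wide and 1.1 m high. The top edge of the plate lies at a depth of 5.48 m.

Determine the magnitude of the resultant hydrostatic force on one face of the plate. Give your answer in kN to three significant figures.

F ≈ 128 kN

γ = 1.141 × 9.81 = 11.19321 kN/m³.
The centroid lies 1.1/2 = 0.55 m below the top edge, so the centroid depth is h_c = 5.48 + 0.55 = 6.03 m.
A = 1.73 × 1.1 = 1.903 m².
Resultant F = γ·h_c·A = 11.19321 × 6.03 × 1.903 = 128.443 kN.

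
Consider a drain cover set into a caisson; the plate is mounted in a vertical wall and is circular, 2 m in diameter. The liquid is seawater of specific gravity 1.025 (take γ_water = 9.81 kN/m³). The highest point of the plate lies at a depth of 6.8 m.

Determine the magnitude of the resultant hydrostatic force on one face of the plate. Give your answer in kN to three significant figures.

F ≈ 246 kN

γ = 1.025 × 9.81 = 10.05525 kN/m³.
The centroid is at the centre, 1 m below the top of the plate, so the centroid depth is h_c = 6.8 + 1 = 7.8 m.
A = π(1)² = 3.14159 m².
Resultant F = γ·h_c·A = 10.05525 × 7.8 × 3.14159 = 246.398 kN.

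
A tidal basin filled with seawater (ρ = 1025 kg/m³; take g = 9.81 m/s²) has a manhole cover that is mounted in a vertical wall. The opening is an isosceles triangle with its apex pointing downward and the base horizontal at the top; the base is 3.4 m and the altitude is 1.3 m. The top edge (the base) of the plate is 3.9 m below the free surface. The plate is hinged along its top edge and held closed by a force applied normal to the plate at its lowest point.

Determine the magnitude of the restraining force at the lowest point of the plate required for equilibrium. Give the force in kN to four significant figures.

γ = ρg = 1025 × 9.81 / 1000 = 10.05525 kN/m³.
With the apex down, the centroid sits h/3 = 1.3/3 = 0.433333 m below the base (the top edge), so the centroid depth is h_c = 3.9 + 0.433333 = 4.33333 m.
A = ½ × 3.4 × 1.3 = 2.21 m².
Resultant F = γ·h_c·A = 10.05525 × 4.33333 × 2.21 = 96.2957 kN.
I_c = b·h³/36 = 3.4 × 1.3³/36 = 0.207494 m⁴.
Centre of pressure: y_p = y_c + I_c/(y_c·A) = 4.33333 + 0.207494/(4.33333 × 2.21) = 4.33333 + 0.0216666 = 4.355 m along the plane.
The resultant acts 0.433333 + 0.0216666 = 0.455 m (along the plate) below the hinge at the top edge, so the moment about the hinge is M = F × 0.455 = 96.2957 × 0.455 = 43.8145 kN·m.
A normal force at the bottom, 1.3 m from the hinge, must supply this moment: P = 43.8145/1.3 = 33.7035 kN.

P ≈ 33.70 kN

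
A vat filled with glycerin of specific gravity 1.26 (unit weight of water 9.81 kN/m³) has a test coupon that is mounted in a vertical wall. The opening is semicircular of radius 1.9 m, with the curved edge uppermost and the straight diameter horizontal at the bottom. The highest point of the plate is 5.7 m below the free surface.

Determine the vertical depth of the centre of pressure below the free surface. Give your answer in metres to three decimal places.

h_p = 6.831 m

γ = 1.26 × 9.81 = 12.3606 kN/m³.
The centroid lies 4r/(3π) = 0.806385 m above the diameter, so r − 4r/(3π) = 1.9 − 0.806385 = 1.09361 m below the topmost point, so the centroid depth is h_c = 5.7 + 1.09361 = 6.79361 m.
A = πr²/2 = π × 1.9²/2 = 5.67057 m².
Resultant F = γ·h_c·A = 12.3606 × 6.79361 × 5.67057 = 476.175 kN.
I_c = (π/8 − 8/(9π))·r⁴ = 0.109757 × 1.9⁴ = 1.43036 m⁴.
Centre of pressure: y_p = y_c + I_c/(y_c·A) = 6.79361 + 1.43036/(6.79361 × 5.67057) = 6.79361 + 0.0371294 = 6.83074 m along the plane.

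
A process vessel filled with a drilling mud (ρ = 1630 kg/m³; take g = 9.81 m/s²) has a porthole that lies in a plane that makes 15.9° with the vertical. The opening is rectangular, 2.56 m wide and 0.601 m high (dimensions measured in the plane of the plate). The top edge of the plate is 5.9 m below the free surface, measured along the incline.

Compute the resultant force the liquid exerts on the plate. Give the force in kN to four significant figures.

F ≈ 146.7 kN

γ = ρg = 1630 × 9.81 / 1000 = 15.9903 kN/m³.
The plate makes 15.9° with the vertical, i.e. θ = 90° − 15.9° = 74.1° to the horizontal. Measuring y along the incline from the free-surface line, vertical depth h = y·sinθ with sinθ = 0.961741.
The centroid lies 0.601/2 = 0.3005 m below the top edge, so y_c = 5.9 + 0.3005 = 6.2005 m and h_c = 6.2005 × 0.961741 = 5.96328 m.
A = 2.56 × 0.601 = 1.53856 m².
Resultant F = γ·h_c·A = 15.9903 × 5.96328 × 1.53856 = 146.709 kN.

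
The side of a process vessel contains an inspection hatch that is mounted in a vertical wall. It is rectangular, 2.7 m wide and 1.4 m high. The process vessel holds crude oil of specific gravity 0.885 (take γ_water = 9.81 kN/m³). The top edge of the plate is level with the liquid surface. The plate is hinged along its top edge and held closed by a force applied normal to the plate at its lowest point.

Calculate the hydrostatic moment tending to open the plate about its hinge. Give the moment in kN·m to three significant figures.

M ≈ 21.4 kN·m

γ = 0.885 × 9.81 = 8.68185 kN/m³.
The centroid lies 1.4/2 = 0.7 m below the top edge, so the centroid depth is h_c = 0.7 m.
A = 2.7 × 1.4 = 3.78 m².
Resultant F = γ·h_c·A = 8.68185 × 0.7 × 3.78 = 22.9722 kN.
I_c = b·h³/12 = 2.7 × 1.4³/12 = 0.6174 m⁴.
Centre of pressure: y_p = y_c + I_c/(y_c·A) = 0.7 + 0.6174/(0.7 × 3.78) = 0.7 + 0.233333 = 0.933333 m along the plane.
The resultant acts 0.7 + 0.233333 = 0.933333 m (along the plate) below the hinge at the top edge, so the moment about the hinge is M = F × 0.933333 = 22.9722 × 0.933333 = 21.4407 kN·m.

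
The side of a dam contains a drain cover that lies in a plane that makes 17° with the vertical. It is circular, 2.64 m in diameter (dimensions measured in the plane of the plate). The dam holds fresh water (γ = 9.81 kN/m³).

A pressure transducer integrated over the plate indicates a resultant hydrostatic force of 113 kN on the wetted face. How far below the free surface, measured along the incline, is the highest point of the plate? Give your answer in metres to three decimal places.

y_top ≈ 0.880 m

γ = 9.81 kN/m³.
A = π(1.32)² = 5.47391 m².
From F = γ·h_c·A, the centroid depth is h_c = 113/(9.81 × 5.47391) = 2.10432 m.
The plate makes 17° with the vertical, i.e. θ = 90° − 17° = 73° to the horizontal. Measuring y along the incline from the free-surface line, vertical depth h = y·sinθ with sinθ = 0.956305.
Along the incline, y_c = h_c/sinθ = 2.10432/0.956305 = 2.20047 m.
The centroid is at the centre, 1.32 m below the top of the plate, so the highest point sits at y_top = 2.20047 − 1.32 = 0.88047 m along the incline.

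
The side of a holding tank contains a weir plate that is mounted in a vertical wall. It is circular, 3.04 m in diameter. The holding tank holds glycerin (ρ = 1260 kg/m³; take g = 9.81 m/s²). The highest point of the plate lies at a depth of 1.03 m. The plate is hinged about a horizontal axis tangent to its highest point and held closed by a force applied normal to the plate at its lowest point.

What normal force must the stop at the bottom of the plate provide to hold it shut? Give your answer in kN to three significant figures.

P ≈ 131 kN

γ = ρg = 1260 × 9.81 / 1000 = 12.3606 kN/m³.
The centroid is at the centre, 1.52 m below the top of the plate, so the centroid depth is h_c = 1.03 + 1.52 = 2.55 m.
A = π(1.52)² = 7.25834 m².
Resultant F = γ·h_c·A = 12.3606 × 2.55 × 7.25834 = 228.779 kN.
I_c = πr⁴/4 = π × 1.52⁴/4 = 4.19241 m⁴.
Centre of pressure: y_p = y_c + I_c/(y_c·A) = 2.55 + 4.19241/(2.55 × 7.25834) = 2.55 + 0.226509 = 2.77651 m along the plane.
The resultant acts 1.52 + 0.226509 = 1.74651 m (along the plate) below the hinge at the top edge, so the moment about the hinge is M = F × 1.74651 = 228.779 × 1.74651 = 399.565 kN·m.
A normal force at the bottom, 3.04 m from the hinge, must supply this moment: P = 399.565/3.04 = 131.436 kN.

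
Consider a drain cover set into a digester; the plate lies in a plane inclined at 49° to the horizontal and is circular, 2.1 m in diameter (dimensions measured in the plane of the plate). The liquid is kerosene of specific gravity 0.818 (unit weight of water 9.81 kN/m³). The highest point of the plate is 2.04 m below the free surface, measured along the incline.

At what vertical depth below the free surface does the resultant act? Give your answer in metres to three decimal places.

h_p = 2.399 m

γ = 0.818 × 9.81 = 8.02458 kN/m³.
Let θ = 49° be the plate's angle to the horizontal; measure y along the incline from where the plane meets the free surface. Vertical depth h = y·sinθ with sinθ = 0.754710.
The centroid is at the centre, 1.05 m below the top of the plate, so y_c = 2.04 + 1.05 = 3.09 m and h_c = 3.09 × 0.754710 = 2.33205 m.
A = π(1.05)² = 3.46361 m².
Resultant F = γ·h_c·A = 8.02458 × 2.33205 × 3.46361 = 64.817 kN.
I_c = πr⁴/4 = π × 1.05⁴/4 = 0.954656 m⁴.
Centre of pressure: y_p = y_c + I_c/(y_c·A) = 3.09 + 0.954656/(3.09 × 3.46361) = 3.09 + 0.0891989 = 3.1792 m along the plane.
Vertically, h_p = y_p·sinθ = 3.1792 × 0.754710 = 2.39937 m.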